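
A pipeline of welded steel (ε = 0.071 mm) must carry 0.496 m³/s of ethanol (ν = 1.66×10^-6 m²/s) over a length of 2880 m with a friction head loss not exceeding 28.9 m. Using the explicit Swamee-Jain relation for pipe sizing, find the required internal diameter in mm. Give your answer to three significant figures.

D ≈ 498 mm

Swamee-Jain (Type III): D = 0.66·[ε^1.25·(LQ²/(gh_f))^4.75 + ν·Q^9.4·(L/(gh_f))^5.2]^0.04
LQ²/(gh_f) = 2.499; L/(gh_f) = 10.16
Term 1 = ε^1.25·(…)^4.75 = 5.05×10^-4; Term 2 = ν·Q^9.4·(…)^5.2 = 3.92×10^-4
D = 0.66·(5.05×10^-4 + 3.92×10^-4)^0.04 = 0.4985 m = 498 mm
Check: V = 2.54 m/s, Re = 7.63×10^5, f = 0.01438, h_f = 27.3 m ≈ 28.9 m ✓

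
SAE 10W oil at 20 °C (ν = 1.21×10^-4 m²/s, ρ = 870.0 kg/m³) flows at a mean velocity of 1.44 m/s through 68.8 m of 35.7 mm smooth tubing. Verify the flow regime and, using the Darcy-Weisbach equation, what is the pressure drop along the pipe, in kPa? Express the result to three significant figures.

Δp ≈ 262 kPa

Re = VD/ν = 1.44·0.03570/1.21×10^-4 = 425 → laminar (Re < 2300)
f = 64/Re = 0.1506
h_f = f(L/D)V²/(2g) = 0.1506·(68.8/0.03570)·1.44²/(2·9.81) = 30.68 m
Δp = ρg·h_f = 870.0·9.81·30.68 = 261.9 kPa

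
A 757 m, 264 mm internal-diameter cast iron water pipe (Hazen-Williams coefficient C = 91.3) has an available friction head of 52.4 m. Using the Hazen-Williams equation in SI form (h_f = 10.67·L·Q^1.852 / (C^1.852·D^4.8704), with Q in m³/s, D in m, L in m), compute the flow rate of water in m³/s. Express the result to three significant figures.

Q ≈ 0.181 m³/s

Rearranging: Q = [h_f·C^1.852·D^4.8704 / (10.67·L)]^(1/1.852)
Q = [52.4·91.3^1.852·0.264^4.8704 / (10.67·757)]^0.540 = 0.1811 m³/s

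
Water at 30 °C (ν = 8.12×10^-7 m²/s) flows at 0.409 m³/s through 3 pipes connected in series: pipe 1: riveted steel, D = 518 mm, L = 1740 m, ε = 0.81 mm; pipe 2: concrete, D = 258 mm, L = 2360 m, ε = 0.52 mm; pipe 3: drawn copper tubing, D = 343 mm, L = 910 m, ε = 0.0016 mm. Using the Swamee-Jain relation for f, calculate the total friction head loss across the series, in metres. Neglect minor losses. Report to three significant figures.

H ≈ 715 m

Pipe 1: V = 1.941 m/s, Re = 1.24×10^6, ε/D = 0.00156, f = 0.02221, h_1 = f(L/D)V²/2g = 14.32 m
Pipe 2: V = 7.823 m/s, Re = 2.49×10^6, ε/D = 0.00202, f = 0.02358, h_2 = f(L/D)V²/2g = 673.0 m
Pipe 3: V = 4.426 m/s, Re = 1.87×10^6, ε/D = 4.66×10^-6, f = 0.01065, h_3 = f(L/D)V²/2g = 28.21 m
Series → Q common, losses add: H = Σh = 715.5 m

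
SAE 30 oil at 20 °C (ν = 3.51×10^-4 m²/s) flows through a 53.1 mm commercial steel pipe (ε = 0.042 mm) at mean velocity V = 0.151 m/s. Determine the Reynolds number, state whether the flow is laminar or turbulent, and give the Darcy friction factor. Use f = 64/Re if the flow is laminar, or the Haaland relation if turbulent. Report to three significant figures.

Re = VD/ν = 0.1510·0.0531/3.51×10^-4 = 22.8
Re < 2300 → laminar → f = 64/Re = 2.802

Re ≈ 22.8; laminar; f = 64/Re ≈ 2.80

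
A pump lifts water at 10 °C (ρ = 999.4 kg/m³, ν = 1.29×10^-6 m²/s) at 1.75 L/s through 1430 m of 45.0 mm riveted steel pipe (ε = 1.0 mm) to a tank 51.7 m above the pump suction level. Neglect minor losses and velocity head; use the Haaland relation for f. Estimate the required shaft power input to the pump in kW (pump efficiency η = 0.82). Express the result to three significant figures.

P_shaft ≈ 3.20 kW

V = 4Q/(πD²) = 1.100 m/s; Re = 3.84×10^4; ε/D = 0.0222; f = 0.05169
h_f = f(L/D)V²/2g = 101.4 m
Total head H = z + h_f = 51.7 + 101.4 = 153.1 m
P_hyd = ρgQH = 999.4·9.81·0.00175·153.1 = 2.626 kW
P_shaft = P_hyd/η = 2.626/0.82 = 3.203 kW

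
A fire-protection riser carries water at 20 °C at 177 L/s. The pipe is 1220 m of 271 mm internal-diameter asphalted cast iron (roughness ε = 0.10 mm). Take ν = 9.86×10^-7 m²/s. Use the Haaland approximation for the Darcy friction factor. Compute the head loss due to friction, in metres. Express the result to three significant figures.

V = 4Q/(πD²) = 4·0.177/(π·0.271²) = 3.069 m/s
Re = VD/ν = 3.069·0.271/9.86×10^-7 = 8.43×10^5 → turbulent
ε/D = 0.10/271 = 3.69×10^-4
Haaland: f = 0.01629
h_f = f(L/D)V²/(2g) = 0.01629·(1220/0.271)·3.069²/(2·9.81) = 35.20 m

h_f ≈ 35.2 m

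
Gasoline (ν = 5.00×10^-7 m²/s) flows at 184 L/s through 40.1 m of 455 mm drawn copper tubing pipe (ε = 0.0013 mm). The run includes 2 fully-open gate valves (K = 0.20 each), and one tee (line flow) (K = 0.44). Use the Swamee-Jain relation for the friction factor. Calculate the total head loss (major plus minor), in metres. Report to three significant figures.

V = 4Q/(πD²) = 1.132 m/s; V²/2g = 0.06527 m
Re = 1.03×10^6, ε/D = 2.86×10^-6 → f = 0.01162 (Swamee-Jain)
Major: h_f = f(L/D)·V²/2g = 0.01162·88.13·0.06527 = 0.06686 m
Minor: ΣK = 0.840; h_m = ΣK·V²/2g = 0.05483 m
Total H_L = 0.06686 + 0.05483 = 0.1217 m

H_L ≈ 0.122 m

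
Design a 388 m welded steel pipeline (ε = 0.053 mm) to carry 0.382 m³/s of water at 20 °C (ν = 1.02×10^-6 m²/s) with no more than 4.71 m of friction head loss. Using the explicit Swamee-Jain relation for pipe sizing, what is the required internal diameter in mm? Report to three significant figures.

Swamee-Jain (Type III): D = 0.66·[ε^1.25·(LQ²/(gh_f))^4.75 + ν·Q^9.4·(L/(gh_f))^5.2]^0.04
LQ²/(gh_f) = 1.225; L/(gh_f) = 8.397
Term 1 = ε^1.25·(…)^4.75 = 1.19×10^-5; Term 2 = ν·Q^9.4·(…)^5.2 = 7.68×10^-6
D = 0.66·(1.19×10^-5 + 7.68×10^-6)^0.04 = 0.4278 m = 428 mm
Check: V = 2.66 m/s, Re = 1.11×10^6, f = 0.01374, h_f = 4.49 m ≈ 4.71 m ✓

D ≈ 428 mm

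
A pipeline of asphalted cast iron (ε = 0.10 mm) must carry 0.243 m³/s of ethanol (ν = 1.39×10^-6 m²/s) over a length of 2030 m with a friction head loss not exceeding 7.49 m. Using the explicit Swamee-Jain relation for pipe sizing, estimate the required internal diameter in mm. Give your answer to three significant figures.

D ≈ 467 mm

Swamee-Jain (Type III): D = 0.66·[ε^1.25·(LQ²/(gh_f))^4.75 + ν·Q^9.4·(L/(gh_f))^5.2]^0.04
LQ²/(gh_f) = 1.631; L/(gh_f) = 27.63
Term 1 = ε^1.25·(…)^4.75 = 1.02×10^-4; Term 2 = ν·Q^9.4·(…)^5.2 = 7.29×10^-5
D = 0.66·(1.02×10^-4 + 7.29×10^-5)^0.04 = 0.4670 m = 467 mm
Check: V = 1.42 m/s, Re = 4.77×10^5, f = 0.01571, h_f = 7.01 m ≈ 7.49 m ✓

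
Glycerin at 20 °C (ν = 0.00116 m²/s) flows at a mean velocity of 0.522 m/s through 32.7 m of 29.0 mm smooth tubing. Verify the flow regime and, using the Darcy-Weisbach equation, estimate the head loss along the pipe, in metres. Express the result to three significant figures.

Re = VD/ν = 0.522·0.02900/0.00116 = 13.1 → laminar (Re < 2300)
f = 64/Re = 4.904
h_f = f(L/D)V²/(2g) = 4.904·(32.7/0.02900)·0.522²/(2·9.81) = 76.80 m

h_f ≈ 76.8 m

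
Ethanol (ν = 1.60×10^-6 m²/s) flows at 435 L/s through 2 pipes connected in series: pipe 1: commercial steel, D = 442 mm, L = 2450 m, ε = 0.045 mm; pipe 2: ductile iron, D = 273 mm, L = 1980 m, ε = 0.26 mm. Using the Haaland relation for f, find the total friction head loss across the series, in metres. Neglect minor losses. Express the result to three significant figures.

H ≈ 432 m

Pipe 1: V = 2.835 m/s, Re = 7.83×10^5, ε/D = 1.02×10^-4, f = 0.01364, h_1 = f(L/D)V²/2g = 30.96 m
Pipe 2: V = 7.431 m/s, Re = 1.27×10^6, ε/D = 9.52×10^-4, f = 0.01966, h_2 = f(L/D)V²/2g = 401.4 m
Series → Q common, losses add: H = Σh = 432.4 m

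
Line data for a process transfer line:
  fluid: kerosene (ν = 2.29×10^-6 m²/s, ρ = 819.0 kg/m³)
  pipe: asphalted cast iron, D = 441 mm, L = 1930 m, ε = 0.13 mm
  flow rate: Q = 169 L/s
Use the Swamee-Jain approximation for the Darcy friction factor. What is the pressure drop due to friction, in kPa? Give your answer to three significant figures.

V = 4Q/(πD²) = 4·0.169/(π·0.441²) = 1.106 m/s
Re = VD/ν = 1.106·0.441/2.29×10^-6 = 2.13×10^5 → turbulent
ε/D = 0.13/441 = 2.95×10^-4
Swamee-Jain: f = 0.01763
h_f = f(L/D)V²/(2g) = 0.01763·(1930/0.441)·1.106²/(2·9.81) = 4.814 m
Δp = ρg·h_f = 819.0·9.81·4.814 = 38.68 kPa

Δp ≈ 38.7 kPa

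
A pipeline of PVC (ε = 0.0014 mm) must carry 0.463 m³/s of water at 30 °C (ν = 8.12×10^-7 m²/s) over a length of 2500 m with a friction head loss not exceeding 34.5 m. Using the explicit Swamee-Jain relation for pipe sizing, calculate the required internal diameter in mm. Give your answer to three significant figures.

Swamee-Jain (Type III): D = 0.66·[ε^1.25·(LQ²/(gh_f))^4.75 + ν·Q^9.4·(L/(gh_f))^5.2]^0.04
LQ²/(gh_f) = 1.583; L/(gh_f) = 7.387
Term 1 = ε^1.25·(…)^4.75 = 4.27×10^-7; Term 2 = ν·Q^9.4·(…)^5.2 = 1.91×10^-5
D = 0.66·(4.27×10^-7 + 1.91×10^-5)^0.04 = 0.4278 m = 428 mm
Check: V = 3.22 m/s, Re = 1.70×10^6, f = 0.01075, h_f = 33.2 m ≈ 34.5 m ✓

D ≈ 428 mm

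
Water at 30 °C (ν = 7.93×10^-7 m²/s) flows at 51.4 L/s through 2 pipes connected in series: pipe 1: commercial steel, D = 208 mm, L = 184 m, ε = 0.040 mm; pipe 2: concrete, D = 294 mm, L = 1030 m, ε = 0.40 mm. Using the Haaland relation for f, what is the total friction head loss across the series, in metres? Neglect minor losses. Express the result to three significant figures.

Pipe 1: V = 1.513 m/s, Re = 3.97×10^5, ε/D = 1.92×10^-4, f = 0.01554, h_1 = f(L/D)V²/2g = 1.603 m
Pipe 2: V = 0.7571 m/s, Re = 2.81×10^5, ε/D = 0.00136, f = 0.02197, h_2 = f(L/D)V²/2g = 2.249 m
Series → Q common, losses add: H = Σh = 3.852 m

H ≈ 3.85 m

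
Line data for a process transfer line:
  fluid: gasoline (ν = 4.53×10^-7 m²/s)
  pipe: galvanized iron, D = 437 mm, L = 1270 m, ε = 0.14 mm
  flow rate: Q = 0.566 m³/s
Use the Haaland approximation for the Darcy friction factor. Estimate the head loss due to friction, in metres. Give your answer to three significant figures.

V = 4Q/(πD²) = 4·0.566/(π·0.437²) = 3.774 m/s
Re = VD/ν = 3.774·0.437/4.53×10^-7 = 3.64×10^6 → turbulent
ε/D = 0.14/437 = 3.20×10^-4
Haaland: f = 0.01535
h_f = f(L/D)V²/(2g) = 0.01535·(1270/0.437)·3.774²/(2·9.81) = 32.39 m

h_f ≈ 32.4 m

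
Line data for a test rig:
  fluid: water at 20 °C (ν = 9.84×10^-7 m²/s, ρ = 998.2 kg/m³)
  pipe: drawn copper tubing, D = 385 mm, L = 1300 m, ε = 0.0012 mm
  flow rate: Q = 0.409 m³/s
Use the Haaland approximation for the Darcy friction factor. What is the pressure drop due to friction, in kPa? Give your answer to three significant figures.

Δp ≈ 230 kPa

V = 4Q/(πD²) = 4·0.409/(π·0.385²) = 3.513 m/s
Re = VD/ν = 3.513·0.385/9.84×10^-7 = 1.37×10^6 → turbulent
ε/D = 0.0012/385 = 3.12×10^-6
Haaland: f = 0.01105
h_f = f(L/D)V²/(2g) = 0.01105·(1300/0.385)·3.513²/(2·9.81) = 23.48 m
Δp = ρg·h_f = 998.2·9.81·23.48 = 229.9 kPa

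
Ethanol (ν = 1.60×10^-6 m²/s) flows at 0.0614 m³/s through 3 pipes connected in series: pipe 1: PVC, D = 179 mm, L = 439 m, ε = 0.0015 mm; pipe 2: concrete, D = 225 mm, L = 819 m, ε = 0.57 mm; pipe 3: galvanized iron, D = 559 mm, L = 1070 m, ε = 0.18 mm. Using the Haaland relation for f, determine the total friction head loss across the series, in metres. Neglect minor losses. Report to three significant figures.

Pipe 1: V = 2.440 m/s, Re = 2.73×10^5, ε/D = 8.38×10^-6, f = 0.01466, h_1 = f(L/D)V²/2g = 10.91 m
Pipe 2: V = 1.544 m/s, Re = 2.17×10^5, ε/D = 0.00253, f = 0.02563, h_2 = f(L/D)V²/2g = 11.34 m
Pipe 3: V = 0.2502 m/s, Re = 8.74×10^4, ε/D = 3.22×10^-4, f = 0.01970, h_3 = f(L/D)V²/2g = 0.1203 m
Series → Q common, losses add: H = Σh = 22.37 m

H ≈ 22.4 m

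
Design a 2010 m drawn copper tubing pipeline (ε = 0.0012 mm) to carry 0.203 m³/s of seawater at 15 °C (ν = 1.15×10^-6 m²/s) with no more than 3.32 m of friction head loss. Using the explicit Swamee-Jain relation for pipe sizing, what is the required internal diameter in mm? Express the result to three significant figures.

Swamee-Jain (Type III): D = 0.66·[ε^1.25·(LQ²/(gh_f))^4.75 + ν·Q^9.4·(L/(gh_f))^5.2]^0.04
LQ²/(gh_f) = 2.543; L/(gh_f) = 61.71
Term 1 = ε^1.25·(…)^4.75 = 3.35×10^-6; Term 2 = ν·Q^9.4·(…)^5.2 = 7.26×10^-4
D = 0.66·(3.35×10^-6 + 7.26×10^-4)^0.04 = 0.4944 m = 494 mm
Check: V = 1.06 m/s, Re = 4.55×10^5, f = 0.01335, h_f = 3.09 m ≈ 3.32 m ✓

D ≈ 494 mm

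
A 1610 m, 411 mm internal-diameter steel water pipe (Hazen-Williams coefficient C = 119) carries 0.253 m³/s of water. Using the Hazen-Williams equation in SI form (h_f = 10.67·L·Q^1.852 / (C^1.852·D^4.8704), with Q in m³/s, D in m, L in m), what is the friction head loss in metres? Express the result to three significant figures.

h_f = 10.67·1610·0.253^1.852 / (119^1.852·0.411^4.8704) = 14.67 m

h_f ≈ 14.7 m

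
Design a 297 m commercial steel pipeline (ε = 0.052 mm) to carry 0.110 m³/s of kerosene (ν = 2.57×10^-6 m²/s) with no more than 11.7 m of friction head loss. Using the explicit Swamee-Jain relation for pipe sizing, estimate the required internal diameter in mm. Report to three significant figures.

Swamee-Jain (Type III): D = 0.66·[ε^1.25·(LQ²/(gh_f))^4.75 + ν·Q^9.4·(L/(gh_f))^5.2]^0.04
LQ²/(gh_f) = 0.03131; L/(gh_f) = 2.588
Term 1 = ε^1.25·(…)^4.75 = 3.16×10^-13; Term 2 = ν·Q^9.4·(…)^5.2 = 3.52×10^-13
D = 0.66·(3.16×10^-13 + 3.52×10^-13)^0.04 = 0.2150 m = 215 mm
Check: V = 3.03 m/s, Re = 2.53×10^5, f = 0.01694, h_f = 10.9 m ≈ 11.7 m ✓

D ≈ 215 mm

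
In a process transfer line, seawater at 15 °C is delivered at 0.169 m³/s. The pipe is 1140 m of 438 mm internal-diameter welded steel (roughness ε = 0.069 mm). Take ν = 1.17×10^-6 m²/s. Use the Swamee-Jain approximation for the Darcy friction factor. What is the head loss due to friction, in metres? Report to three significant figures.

V = 4Q/(πD²) = 4·0.169/(π·0.438²) = 1.122 m/s
Re = VD/ν = 1.122·0.438/1.17×10^-6 = 4.20×10^5 → turbulent
ε/D = 0.069/438 = 1.58×10^-4
Swamee-Jain: f = 0.01536
h_f = f(L/D)V²/(2g) = 0.01536·(1140/0.438)·1.122²/(2·9.81) = 2.564 m

h_f ≈ 2.56 m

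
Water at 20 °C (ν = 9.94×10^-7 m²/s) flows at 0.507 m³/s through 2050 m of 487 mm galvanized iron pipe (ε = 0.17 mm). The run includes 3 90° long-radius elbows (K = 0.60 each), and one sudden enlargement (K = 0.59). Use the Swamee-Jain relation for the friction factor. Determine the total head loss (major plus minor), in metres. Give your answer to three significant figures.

H_L ≈ 26.4 m

V = 4Q/(πD²) = 2.722 m/s; V²/2g = 0.3776 m
Re = 1.33×10^6, ε/D = 3.49×10^-4 → f = 0.01602 (Swamee-Jain)
Major: h_f = f(L/D)·V²/2g = 0.01602·4209·0.3776 = 25.46 m
Minor: ΣK = 2.39; h_m = ΣK·V²/2g = 0.9024 m
Total H_L = 25.46 + 0.9024 = 26.36 m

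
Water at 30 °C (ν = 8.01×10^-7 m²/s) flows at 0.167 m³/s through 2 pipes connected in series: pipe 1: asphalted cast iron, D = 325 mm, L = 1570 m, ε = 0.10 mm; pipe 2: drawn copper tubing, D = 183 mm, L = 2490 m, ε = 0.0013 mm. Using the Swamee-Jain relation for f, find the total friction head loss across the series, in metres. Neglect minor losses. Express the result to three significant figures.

H ≈ 327 m

Pipe 1: V = 2.013 m/s, Re = 8.17×10^5, ε/D = 3.08×10^-4, f = 0.01597, h_1 = f(L/D)V²/2g = 15.94 m
Pipe 2: V = 6.349 m/s, Re = 1.45×10^6, ε/D = 7.10×10^-6, f = 0.01114, h_2 = f(L/D)V²/2g = 311.3 m
Series → Q common, losses add: H = Σh = 327.3 m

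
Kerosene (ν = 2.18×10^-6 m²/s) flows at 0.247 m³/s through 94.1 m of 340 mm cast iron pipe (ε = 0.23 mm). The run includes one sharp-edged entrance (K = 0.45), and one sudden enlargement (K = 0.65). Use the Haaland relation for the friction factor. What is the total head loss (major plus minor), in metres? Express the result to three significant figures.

H_L ≈ 2.37 m

V = 4Q/(πD²) = 2.721 m/s; V²/2g = 0.3772 m
Re = 4.24×10^5, ε/D = 6.76×10^-4 → f = 0.01873 (Haaland)
Major: h_f = f(L/D)·V²/2g = 0.01873·276.8·0.3772 = 1.955 m
Minor: ΣK = 1.10; h_m = ΣK·V²/2g = 0.4149 m
Total H_L = 1.955 + 0.4149 = 2.370 m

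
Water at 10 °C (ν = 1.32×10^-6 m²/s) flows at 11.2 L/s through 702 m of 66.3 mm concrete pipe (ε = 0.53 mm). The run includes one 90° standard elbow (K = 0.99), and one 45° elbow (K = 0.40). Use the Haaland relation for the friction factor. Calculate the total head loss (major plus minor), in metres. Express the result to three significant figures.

V = 4Q/(πD²) = 3.244 m/s; V²/2g = 0.5364 m
Re = 1.63×10^5, ε/D = 0.00799 → f = 0.03565 (Haaland)
Major: h_f = f(L/D)·V²/2g = 0.03565·10588·0.5364 = 202.5 m
Minor: ΣK = 1.39; h_m = ΣK·V²/2g = 0.7456 m
Total H_L = 202.5 + 0.7456 = 203.2 m

H_L ≈ 203 m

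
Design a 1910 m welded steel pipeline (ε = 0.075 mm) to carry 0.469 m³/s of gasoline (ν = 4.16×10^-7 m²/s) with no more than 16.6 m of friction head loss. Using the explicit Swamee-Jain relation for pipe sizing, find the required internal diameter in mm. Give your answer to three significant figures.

D ≈ 495 mm

Swamee-Jain (Type III): D = 0.66·[ε^1.25·(LQ²/(gh_f))^4.75 + ν·Q^9.4·(L/(gh_f))^5.2]^0.04
LQ²/(gh_f) = 2.580; L/(gh_f) = 11.73
Term 1 = ε^1.25·(…)^4.75 = 6.29×10^-4; Term 2 = ν·Q^9.4·(…)^5.2 = 1.23×10^-4
D = 0.66·(6.29×10^-4 + 1.23×10^-4)^0.04 = 0.4950 m = 495 mm
Check: V = 2.44 m/s, Re = 2.90×10^6, f = 0.01350, h_f = 15.8 m ≈ 16.6 m ✓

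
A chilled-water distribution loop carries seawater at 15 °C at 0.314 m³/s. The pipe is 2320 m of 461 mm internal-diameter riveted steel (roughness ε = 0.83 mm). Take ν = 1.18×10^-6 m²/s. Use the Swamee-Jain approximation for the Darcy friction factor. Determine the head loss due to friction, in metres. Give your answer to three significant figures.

h_f ≈ 21.0 m

V = 4Q/(πD²) = 4·0.314/(π·0.461²) = 1.881 m/s
Re = VD/ν = 1.881·0.461/1.18×10^-6 = 7.35×10^5 → turbulent
ε/D = 0.83/461 = 0.00180
Swamee-Jain: f = 0.02314
h_f = f(L/D)V²/(2g) = 0.02314·(2320/0.461)·1.881²/(2·9.81) = 21.01 m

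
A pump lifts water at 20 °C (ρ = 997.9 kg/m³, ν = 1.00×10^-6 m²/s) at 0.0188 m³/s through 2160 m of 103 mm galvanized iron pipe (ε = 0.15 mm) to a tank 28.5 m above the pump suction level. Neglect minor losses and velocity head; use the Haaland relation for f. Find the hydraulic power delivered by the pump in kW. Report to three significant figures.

V = 4Q/(πD²) = 2.256 m/s; Re = 2.32×10^5; ε/D = 0.00146; f = 0.02245
h_f = f(L/D)V²/2g = 122.1 m
Total head H = z + h_f = 28.5 + 122.1 = 150.6 m
P_hyd = ρgQH = 997.9·9.81·0.0188·150.6 = 27.72 kW

P_hyd ≈ 27.7 kW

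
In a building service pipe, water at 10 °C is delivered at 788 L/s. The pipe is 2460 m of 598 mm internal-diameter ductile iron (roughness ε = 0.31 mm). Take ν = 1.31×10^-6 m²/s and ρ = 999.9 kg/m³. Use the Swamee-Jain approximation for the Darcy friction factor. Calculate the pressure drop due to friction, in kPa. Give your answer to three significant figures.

Δp ≈ 280 kPa

V = 4Q/(πD²) = 4·0.788/(π·0.598²) = 2.806 m/s
Re = VD/ν = 2.806·0.598/1.31×10^-6 = 1.28×10^6 → turbulent
ε/D = 0.31/598 = 5.18×10^-4
Swamee-Jain: f = 0.01731
h_f = f(L/D)V²/(2g) = 0.01731·(2460/0.598)·2.806²/(2·9.81) = 28.57 m
Δp = ρg·h_f = 999.9·9.81·28.57 = 280.2 kPa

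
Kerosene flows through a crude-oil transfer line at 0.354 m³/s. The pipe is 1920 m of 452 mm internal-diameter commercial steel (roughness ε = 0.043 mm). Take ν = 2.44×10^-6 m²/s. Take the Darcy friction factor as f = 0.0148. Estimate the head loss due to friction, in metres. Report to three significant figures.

V = 4Q/(πD²) = 4·0.354/(π·0.452²) = 2.206 m/s
h_f = f(L/D)V²/(2g) = 0.01480·(1920/0.452)·2.206²/(2·9.81) = 15.60 m

h_f ≈ 15.6 m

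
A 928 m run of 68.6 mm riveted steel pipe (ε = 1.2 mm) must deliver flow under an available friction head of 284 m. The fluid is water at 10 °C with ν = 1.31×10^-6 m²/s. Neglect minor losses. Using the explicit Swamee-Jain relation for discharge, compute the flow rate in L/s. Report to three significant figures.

Swamee-Jain (Type II): Q = -0.965·√(gD⁵h_f/L)·ln[ε/(3.7D) + √(3.17ν²L/(gD³h_f))]
√(gD⁵h_f/L) = √(9.81·0.0686⁵·284/928) = 0.002136
ε/(3.7D) = 0.00473; √(3.17ν²L/(gD³h_f)) = 7.49×10^-5
Q = -0.965·0.002136·ln(0.004803) = 0.01100 m³/s
Check: V = 2.98 m/s, Re = 1.56×10^5, f = 0.04668, h_f = 285 m ≈ 284 m ✓

Q ≈ 11.0 L/s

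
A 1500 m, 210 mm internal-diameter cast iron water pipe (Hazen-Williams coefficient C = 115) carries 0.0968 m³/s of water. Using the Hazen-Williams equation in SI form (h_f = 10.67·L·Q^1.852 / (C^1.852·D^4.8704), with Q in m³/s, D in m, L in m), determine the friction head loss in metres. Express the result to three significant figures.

h_f ≈ 64.7 m

h_f = 10.67·1500·0.0968^1.852 / (115^1.852·0.210^4.8704) = 64.68 m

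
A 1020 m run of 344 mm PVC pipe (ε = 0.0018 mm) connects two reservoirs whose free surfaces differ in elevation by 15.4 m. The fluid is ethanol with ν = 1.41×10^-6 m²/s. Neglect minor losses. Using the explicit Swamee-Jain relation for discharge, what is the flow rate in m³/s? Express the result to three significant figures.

Swamee-Jain (Type II): Q = -0.965·√(gD⁵h_f/L)·ln[ε/(3.7D) + √(3.17ν²L/(gD³h_f))]
√(gD⁵h_f/L) = √(9.81·0.344⁵·15.4/1020) = 0.02671
ε/(3.7D) = 1.41×10^-6; √(3.17ν²L/(gD³h_f)) = 3.23×10^-5
Q = -0.965·0.02671·ln(3.374×10^-5) = 0.2654 m³/s
Check: V = 2.86 m/s, Re = 6.97×10^5, f = 0.01245, h_f = 15.3 m ≈ 15.4 m ✓

Q ≈ 0.265 m³/s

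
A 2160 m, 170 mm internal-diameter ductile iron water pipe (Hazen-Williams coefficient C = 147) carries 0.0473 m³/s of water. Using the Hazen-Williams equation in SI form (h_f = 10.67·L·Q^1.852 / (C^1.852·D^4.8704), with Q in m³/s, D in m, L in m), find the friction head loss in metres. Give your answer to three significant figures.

h_f = 10.67·2160·0.0473^1.852 / (147^1.852·0.170^4.8704) = 43.91 m

h_f ≈ 43.9 m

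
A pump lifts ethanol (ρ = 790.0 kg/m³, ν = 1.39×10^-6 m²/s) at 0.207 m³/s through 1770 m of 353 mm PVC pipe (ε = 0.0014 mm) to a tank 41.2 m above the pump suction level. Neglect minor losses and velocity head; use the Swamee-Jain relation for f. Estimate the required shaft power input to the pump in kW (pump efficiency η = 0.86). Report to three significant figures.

P_shaft ≈ 105 kW

V = 4Q/(πD²) = 2.115 m/s; Re = 5.37×10^5; ε/D = 3.97×10^-6; f = 0.01299
h_f = f(L/D)V²/2g = 14.85 m
Total head H = z + h_f = 41.2 + 14.85 = 56.05 m
P_hyd = ρgQH = 790.0·9.81·0.207·56.05 = 89.92 kW
P_shaft = P_hyd/η = 89.92/0.86 = 104.6 kW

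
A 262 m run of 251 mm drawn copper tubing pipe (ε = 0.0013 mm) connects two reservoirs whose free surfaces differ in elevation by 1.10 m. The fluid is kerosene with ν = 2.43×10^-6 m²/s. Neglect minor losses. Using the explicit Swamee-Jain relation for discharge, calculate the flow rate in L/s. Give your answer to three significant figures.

Swamee-Jain (Type II): Q = -0.965·√(gD⁵h_f/L)·ln[ε/(3.7D) + √(3.17ν²L/(gD³h_f))]
√(gD⁵h_f/L) = √(9.81·0.251⁵·1.10/262) = 0.006406
ε/(3.7D) = 1.40×10^-6; √(3.17ν²L/(gD³h_f)) = 1.70×10^-4
Q = -0.965·0.006406·ln(1.709×10^-4) = 0.05362 m³/s
Check: V = 1.08 m/s, Re = 1.12×10^5, f = 0.01748, h_f = 1.09 m ≈ 1.10 m ✓

Q ≈ 53.6 L/s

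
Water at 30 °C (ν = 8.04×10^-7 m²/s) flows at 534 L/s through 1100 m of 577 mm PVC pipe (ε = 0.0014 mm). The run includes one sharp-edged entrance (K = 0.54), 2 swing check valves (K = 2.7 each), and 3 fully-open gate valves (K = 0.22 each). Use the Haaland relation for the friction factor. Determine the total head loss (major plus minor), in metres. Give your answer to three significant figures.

H_L ≈ 5.83 m

V = 4Q/(πD²) = 2.042 m/s; V²/2g = 0.2126 m
Re = 1.47×10^6, ε/D = 2.43×10^-6 → f = 0.01093 (Haaland)
Major: h_f = f(L/D)·V²/2g = 0.01093·1906·0.2126 = 4.428 m
Minor: ΣK = 6.60; h_m = ΣK·V²/2g = 1.403 m
Total H_L = 4.428 + 1.403 = 5.831 m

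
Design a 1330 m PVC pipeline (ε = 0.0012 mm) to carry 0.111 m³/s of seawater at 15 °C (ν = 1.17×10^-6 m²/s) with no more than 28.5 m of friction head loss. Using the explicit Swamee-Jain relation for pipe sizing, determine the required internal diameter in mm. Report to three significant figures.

Swamee-Jain (Type III): D = 0.66·[ε^1.25·(LQ²/(gh_f))^4.75 + ν·Q^9.4·(L/(gh_f))^5.2]^0.04
LQ²/(gh_f) = 0.05861; L/(gh_f) = 4.757
Term 1 = ε^1.25·(…)^4.75 = 5.58×10^-14; Term 2 = ν·Q^9.4·(…)^5.2 = 4.13×10^-12
D = 0.66·(5.58×10^-14 + 4.13×10^-12)^0.04 = 0.2314 m = 231 mm
Check: V = 2.64 m/s, Re = 5.22×10^5, f = 0.01308, h_f = 26.7 m ≈ 28.5 m ✓

D ≈ 231 mm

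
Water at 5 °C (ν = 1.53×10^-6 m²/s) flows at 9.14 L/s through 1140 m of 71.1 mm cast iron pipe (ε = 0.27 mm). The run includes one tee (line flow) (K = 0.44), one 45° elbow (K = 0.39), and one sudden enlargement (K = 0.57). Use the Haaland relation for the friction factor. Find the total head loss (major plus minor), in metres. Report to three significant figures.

V = 4Q/(πD²) = 2.302 m/s; V²/2g = 0.2701 m
Re = 1.07×10^5, ε/D = 0.00380 → f = 0.02899 (Haaland)
Major: h_f = f(L/D)·V²/2g = 0.02899·16034·0.2701 = 125.6 m
Minor: ΣK = 1.40; h_m = ΣK·V²/2g = 0.3781 m
Total H_L = 125.6 + 0.3781 = 125.9 m

H_L ≈ 126 m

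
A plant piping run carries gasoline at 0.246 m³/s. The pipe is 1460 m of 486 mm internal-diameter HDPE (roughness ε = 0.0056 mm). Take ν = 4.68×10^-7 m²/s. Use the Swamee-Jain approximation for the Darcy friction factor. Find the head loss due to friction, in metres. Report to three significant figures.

V = 4Q/(πD²) = 4·0.246/(π·0.486²) = 1.326 m/s
Re = VD/ν = 1.326·0.486/4.68×10^-7 = 1.38×10^6 → turbulent
ε/D = 0.0056/486 = 1.15×10^-5
Swamee-Jain: f = 0.01135
h_f = f(L/D)V²/(2g) = 0.01135·(1460/0.486)·1.326²/(2·9.81) = 3.056 m

h_f ≈ 3.06 m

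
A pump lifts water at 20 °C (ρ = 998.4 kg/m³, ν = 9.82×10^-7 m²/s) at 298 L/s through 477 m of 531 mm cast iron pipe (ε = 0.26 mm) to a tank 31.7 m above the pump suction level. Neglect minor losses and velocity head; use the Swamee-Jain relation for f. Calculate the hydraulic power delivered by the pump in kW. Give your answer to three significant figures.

V = 4Q/(πD²) = 1.346 m/s; Re = 7.28×10^5; ε/D = 4.90×10^-4; f = 0.01742
h_f = f(L/D)V²/2g = 1.444 m
Total head H = z + h_f = 31.7 + 1.444 = 33.14 m
P_hyd = ρgQH = 998.4·9.81·0.298·33.14 = 96.74 kW

P_hyd ≈ 96.7 kW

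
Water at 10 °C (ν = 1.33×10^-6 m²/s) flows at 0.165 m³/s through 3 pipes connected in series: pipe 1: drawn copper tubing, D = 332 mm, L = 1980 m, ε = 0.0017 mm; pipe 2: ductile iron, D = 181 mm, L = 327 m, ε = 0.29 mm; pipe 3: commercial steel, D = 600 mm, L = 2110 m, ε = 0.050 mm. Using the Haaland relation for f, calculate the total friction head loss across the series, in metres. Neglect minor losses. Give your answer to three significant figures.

Pipe 1: V = 1.906 m/s, Re = 4.76×10^5, ε/D = 5.12×10^-6, f = 0.01323, h_1 = f(L/D)V²/2g = 14.61 m
Pipe 2: V = 6.413 m/s, Re = 8.73×10^5, ε/D = 0.00160, f = 0.02236, h_2 = f(L/D)V²/2g = 84.67 m
Pipe 3: V = 0.5836 m/s, Re = 2.63×10^5, ε/D = 8.33×10^-5, f = 0.01538, h_3 = f(L/D)V²/2g = 0.9389 m
Series → Q common, losses add: H = Σh = 100.2 m

H ≈ 100 m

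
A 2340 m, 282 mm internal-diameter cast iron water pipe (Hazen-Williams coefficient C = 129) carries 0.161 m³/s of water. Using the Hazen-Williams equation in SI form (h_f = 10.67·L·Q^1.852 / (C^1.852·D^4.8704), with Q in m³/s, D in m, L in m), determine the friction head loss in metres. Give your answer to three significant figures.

h_f ≈ 49.8 m

h_f = 10.67·2340·0.161^1.852 / (129^1.852·0.282^4.8704) = 49.79 m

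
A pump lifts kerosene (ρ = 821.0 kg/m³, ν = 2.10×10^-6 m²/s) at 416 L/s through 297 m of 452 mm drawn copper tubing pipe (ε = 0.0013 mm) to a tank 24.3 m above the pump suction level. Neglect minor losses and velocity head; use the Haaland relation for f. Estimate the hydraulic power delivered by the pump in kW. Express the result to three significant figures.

V = 4Q/(πD²) = 2.593 m/s; Re = 5.58×10^5; ε/D = 2.88×10^-6; f = 0.01284
h_f = f(L/D)V²/2g = 2.891 m
Total head H = z + h_f = 24.3 + 2.891 = 27.19 m
P_hyd = ρgQH = 821.0·9.81·0.416·27.19 = 91.10 kW

P_hyd ≈ 91.1 kW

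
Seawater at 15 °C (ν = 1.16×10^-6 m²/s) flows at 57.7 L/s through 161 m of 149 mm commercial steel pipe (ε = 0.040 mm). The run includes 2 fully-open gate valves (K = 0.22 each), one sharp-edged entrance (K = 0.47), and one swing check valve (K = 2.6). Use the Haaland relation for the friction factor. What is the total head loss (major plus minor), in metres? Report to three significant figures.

H_L ≈ 11.7 m

V = 4Q/(πD²) = 3.309 m/s; V²/2g = 0.5581 m
Re = 4.25×10^5, ε/D = 2.68×10^-4 → f = 0.01609 (Haaland)
Major: h_f = f(L/D)·V²/2g = 0.01609·1081·0.5581 = 9.701 m
Minor: ΣK = 3.51; h_m = ΣK·V²/2g = 1.959 m
Total H_L = 9.701 + 1.959 = 11.66 m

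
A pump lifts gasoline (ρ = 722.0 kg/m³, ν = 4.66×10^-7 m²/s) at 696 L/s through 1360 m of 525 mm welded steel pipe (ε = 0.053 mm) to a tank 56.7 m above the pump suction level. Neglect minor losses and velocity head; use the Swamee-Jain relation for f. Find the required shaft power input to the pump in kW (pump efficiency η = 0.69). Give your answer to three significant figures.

P_shaft ≈ 527 kW

V = 4Q/(πD²) = 3.215 m/s; Re = 3.62×10^6; ε/D = 1.01×10^-4; f = 0.01255
h_f = f(L/D)V²/2g = 17.13 m
Total head H = z + h_f = 56.7 + 17.13 = 73.83 m
P_hyd = ρgQH = 722.0·9.81·0.696·73.83 = 364.0 kW
P_shaft = P_hyd/η = 364.0/0.69 = 527.5 kW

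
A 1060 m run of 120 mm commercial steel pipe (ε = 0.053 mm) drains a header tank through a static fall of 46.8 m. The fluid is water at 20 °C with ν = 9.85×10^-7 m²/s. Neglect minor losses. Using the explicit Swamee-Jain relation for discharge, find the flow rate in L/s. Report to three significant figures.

Swamee-Jain (Type II): Q = -0.965·√(gD⁵h_f/L)·ln[ε/(3.7D) + √(3.17ν²L/(gD³h_f))]
√(gD⁵h_f/L) = √(9.81·0.120⁵·46.8/1060) = 0.003283
ε/(3.7D) = 1.19×10^-4; √(3.17ν²L/(gD³h_f)) = 6.41×10^-5
Q = -0.965·0.003283·ln(1.835×10^-4) = 0.02726 m³/s
Check: V = 2.41 m/s, Re = 2.94×10^5, f = 0.01801, h_f = 47.1 m ≈ 46.8 m ✓

Q ≈ 27.3 L/s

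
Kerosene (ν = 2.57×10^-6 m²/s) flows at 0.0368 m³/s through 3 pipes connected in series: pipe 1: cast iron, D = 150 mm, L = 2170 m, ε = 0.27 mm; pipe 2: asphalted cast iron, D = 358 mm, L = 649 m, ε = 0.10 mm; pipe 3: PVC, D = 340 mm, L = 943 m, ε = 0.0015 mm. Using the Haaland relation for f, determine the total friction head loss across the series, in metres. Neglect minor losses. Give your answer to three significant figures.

H ≈ 78.0 m

Pipe 1: V = 2.082 m/s, Re = 1.22×10^5, ε/D = 0.00180, f = 0.02417, h_1 = f(L/D)V²/2g = 77.28 m
Pipe 2: V = 0.3656 m/s, Re = 5.09×10^4, ε/D = 2.79×10^-4, f = 0.02148, h_2 = f(L/D)V²/2g = 0.2653 m
Pipe 3: V = 0.4053 m/s, Re = 5.36×10^4, ε/D = 4.41×10^-6, f = 0.02040, h_3 = f(L/D)V²/2g = 0.4738 m
Series → Q common, losses add: H = Σh = 78.02 m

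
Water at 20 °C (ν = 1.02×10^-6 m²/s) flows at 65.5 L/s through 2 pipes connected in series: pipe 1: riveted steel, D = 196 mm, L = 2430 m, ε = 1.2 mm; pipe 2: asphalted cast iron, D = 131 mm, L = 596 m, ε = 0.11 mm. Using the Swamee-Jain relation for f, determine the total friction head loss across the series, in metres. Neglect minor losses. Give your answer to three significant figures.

H ≈ 204 m

Pipe 1: V = 2.171 m/s, Re = 4.17×10^5, ε/D = 0.00612, f = 0.03262, h_1 = f(L/D)V²/2g = 97.15 m
Pipe 2: V = 4.860 m/s, Re = 6.24×10^5, ε/D = 8.40×10^-4, f = 0.01949, h_2 = f(L/D)V²/2g = 106.7 m
Series → Q common, losses add: H = Σh = 203.9 m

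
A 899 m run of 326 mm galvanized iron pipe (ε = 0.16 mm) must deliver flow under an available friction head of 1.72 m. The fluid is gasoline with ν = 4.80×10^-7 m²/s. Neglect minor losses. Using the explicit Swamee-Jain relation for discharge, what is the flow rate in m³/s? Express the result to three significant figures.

Q ≈ 0.0698 m³/s

Swamee-Jain (Type II): Q = -0.965·√(gD⁵h_f/L)·ln[ε/(3.7D) + √(3.17ν²L/(gD³h_f))]
√(gD⁵h_f/L) = √(9.81·0.326⁵·1.72/899) = 0.008313
ε/(3.7D) = 1.33×10^-4; √(3.17ν²L/(gD³h_f)) = 3.35×10^-5
Q = -0.965·0.008313·ln(1.662×10^-4) = 0.06981 m³/s
Check: V = 0.836 m/s, Re = 5.68×10^5, f = 0.01761, h_f = 1.73 m ≈ 1.72 m ✓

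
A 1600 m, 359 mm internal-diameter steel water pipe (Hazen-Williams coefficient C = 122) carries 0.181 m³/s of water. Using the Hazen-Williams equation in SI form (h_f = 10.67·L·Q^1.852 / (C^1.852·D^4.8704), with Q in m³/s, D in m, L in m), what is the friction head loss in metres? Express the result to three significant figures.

h_f ≈ 14.5 m

h_f = 10.67·1600·0.181^1.852 / (122^1.852·0.359^4.8704) = 14.47 m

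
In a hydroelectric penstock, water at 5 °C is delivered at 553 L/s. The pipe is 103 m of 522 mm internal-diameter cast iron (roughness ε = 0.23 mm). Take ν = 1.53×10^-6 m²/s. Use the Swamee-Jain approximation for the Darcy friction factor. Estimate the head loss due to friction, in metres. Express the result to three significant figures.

h_f ≈ 1.14 m

V = 4Q/(πD²) = 4·0.553/(π·0.522²) = 2.584 m/s
Re = VD/ν = 2.584·0.522/1.53×10^-6 = 8.82×10^5 → turbulent
ε/D = 0.23/522 = 4.41×10^-4
Swamee-Jain: f = 0.01696
h_f = f(L/D)V²/(2g) = 0.01696·(103/0.522)·2.584²/(2·9.81) = 1.139 m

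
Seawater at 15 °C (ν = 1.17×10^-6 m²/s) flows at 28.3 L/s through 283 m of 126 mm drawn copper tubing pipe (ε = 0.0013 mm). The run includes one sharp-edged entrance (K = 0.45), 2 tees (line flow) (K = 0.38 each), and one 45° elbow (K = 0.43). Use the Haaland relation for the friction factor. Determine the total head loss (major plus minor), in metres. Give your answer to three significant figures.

V = 4Q/(πD²) = 2.270 m/s; V²/2g = 0.2625 m
Re = 2.44×10^5, ε/D = 1.03×10^-5 → f = 0.01498 (Haaland)
Major: h_f = f(L/D)·V²/2g = 0.01498·2246·0.2625 = 8.834 m
Minor: ΣK = 1.64; h_m = ΣK·V²/2g = 0.4306 m
Total H_L = 8.834 + 0.4306 = 9.265 m

H_L ≈ 9.27 m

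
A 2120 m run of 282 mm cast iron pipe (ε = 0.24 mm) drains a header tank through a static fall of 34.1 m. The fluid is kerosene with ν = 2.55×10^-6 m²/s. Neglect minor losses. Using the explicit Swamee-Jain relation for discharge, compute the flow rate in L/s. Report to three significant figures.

Q ≈ 131 L/s

Swamee-Jain (Type II): Q = -0.965·√(gD⁵h_f/L)·ln[ε/(3.7D) + √(3.17ν²L/(gD³h_f))]
√(gD⁵h_f/L) = √(9.81·0.282⁵·34.1/2120) = 0.01678
ε/(3.7D) = 2.30×10^-4; √(3.17ν²L/(gD³h_f)) = 7.63×10^-5
Q = -0.965·0.01678·ln(3.063×10^-4) = 0.1310 m³/s
Check: V = 2.10 m/s, Re = 2.32×10^5, f = 0.02039, h_f = 34.4 m ≈ 34.1 m ✓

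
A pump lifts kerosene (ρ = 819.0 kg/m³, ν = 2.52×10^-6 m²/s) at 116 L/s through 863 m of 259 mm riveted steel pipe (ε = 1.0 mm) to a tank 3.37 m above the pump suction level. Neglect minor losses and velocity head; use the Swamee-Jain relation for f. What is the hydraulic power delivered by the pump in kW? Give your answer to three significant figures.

P_hyd ≈ 25.2 kW

V = 4Q/(πD²) = 2.202 m/s; Re = 2.26×10^5; ε/D = 0.00386; f = 0.02879
h_f = f(L/D)V²/2g = 23.70 m
Total head H = z + h_f = 3.37 + 23.70 = 27.07 m
P_hyd = ρgQH = 819.0·9.81·0.116·27.07 = 25.23 kW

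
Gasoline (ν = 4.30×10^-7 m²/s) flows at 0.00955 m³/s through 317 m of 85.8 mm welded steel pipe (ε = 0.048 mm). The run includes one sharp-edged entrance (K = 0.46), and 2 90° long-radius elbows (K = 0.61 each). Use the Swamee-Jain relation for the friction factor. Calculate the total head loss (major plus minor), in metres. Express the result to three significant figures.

H_L ≈ 9.76 m

V = 4Q/(πD²) = 1.652 m/s; V²/2g = 0.1391 m
Re = 3.30×10^5, ε/D = 5.59×10^-4 → f = 0.01855 (Swamee-Jain)
Major: h_f = f(L/D)·V²/2g = 0.01855·3695·0.1391 = 9.530 m
Minor: ΣK = 1.68; h_m = ΣK·V²/2g = 0.2336 m
Total H_L = 9.530 + 0.2336 = 9.764 m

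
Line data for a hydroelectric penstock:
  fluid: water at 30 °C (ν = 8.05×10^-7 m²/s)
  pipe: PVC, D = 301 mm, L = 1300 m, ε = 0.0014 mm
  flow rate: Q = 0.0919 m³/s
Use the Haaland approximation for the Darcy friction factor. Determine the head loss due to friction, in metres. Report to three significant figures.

V = 4Q/(πD²) = 4·0.0919/(π·0.301²) = 1.291 m/s
Re = VD/ν = 1.291·0.301/8.05×10^-7 = 4.83×10^5 → turbulent
ε/D = 0.0014/301 = 4.65×10^-6
Haaland: f = 0.01319
h_f = f(L/D)V²/(2g) = 0.01319·(1300/0.301)·1.291²/(2·9.81) = 4.845 m

h_f ≈ 4.84 m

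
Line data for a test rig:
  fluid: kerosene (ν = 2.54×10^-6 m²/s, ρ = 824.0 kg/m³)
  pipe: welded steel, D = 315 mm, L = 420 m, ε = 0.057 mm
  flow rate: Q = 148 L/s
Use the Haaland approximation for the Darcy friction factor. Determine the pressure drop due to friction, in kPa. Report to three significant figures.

V = 4Q/(πD²) = 4·0.148/(π·0.315²) = 1.899 m/s
Re = VD/ν = 1.899·0.315/2.54×10^-6 = 2.36×10^5 → turbulent
ε/D = 0.057/315 = 1.81×10^-4
Haaland: f = 0.01639
h_f = f(L/D)V²/(2g) = 0.01639·(420/0.315)·1.899²/(2·9.81) = 4.016 m
Δp = ρg·h_f = 824.0·9.81·4.016 = 32.46 kPa

Δp ≈ 32.5 kPa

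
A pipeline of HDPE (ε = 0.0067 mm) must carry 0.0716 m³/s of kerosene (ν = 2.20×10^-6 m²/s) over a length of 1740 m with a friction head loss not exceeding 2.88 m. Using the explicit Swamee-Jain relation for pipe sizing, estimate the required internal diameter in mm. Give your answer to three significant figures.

D ≈ 343 mm

Swamee-Jain (Type III): D = 0.66·[ε^1.25·(LQ²/(gh_f))^4.75 + ν·Q^9.4·(L/(gh_f))^5.2]^0.04
LQ²/(gh_f) = 0.3157; L/(gh_f) = 61.59
Term 1 = ε^1.25·(…)^4.75 = 1.43×10^-9; Term 2 = ν·Q^9.4·(…)^5.2 = 7.65×10^-8
D = 0.66·(1.43×10^-9 + 7.65×10^-8)^0.04 = 0.3429 m = 343 mm
Check: V = 0.775 m/s, Re = 1.21×10^5, f = 0.01731, h_f = 2.69 m ≈ 2.88 m ✓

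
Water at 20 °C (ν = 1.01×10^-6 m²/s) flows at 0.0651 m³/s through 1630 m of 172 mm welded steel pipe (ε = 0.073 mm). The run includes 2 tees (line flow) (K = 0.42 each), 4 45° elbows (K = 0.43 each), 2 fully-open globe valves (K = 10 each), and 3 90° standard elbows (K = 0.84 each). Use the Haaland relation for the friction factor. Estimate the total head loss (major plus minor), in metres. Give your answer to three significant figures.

V = 4Q/(πD²) = 2.802 m/s; V²/2g = 0.4001 m
Re = 4.77×10^5, ε/D = 4.24×10^-4 → f = 0.01712 (Haaland)
Major: h_f = f(L/D)·V²/2g = 0.01712·9477·0.4001 = 64.91 m
Minor: ΣK = 25.1; h_m = ΣK·V²/2g = 10.03 m
Total H_L = 64.91 + 10.03 = 74.94 m

H_L ≈ 74.9 m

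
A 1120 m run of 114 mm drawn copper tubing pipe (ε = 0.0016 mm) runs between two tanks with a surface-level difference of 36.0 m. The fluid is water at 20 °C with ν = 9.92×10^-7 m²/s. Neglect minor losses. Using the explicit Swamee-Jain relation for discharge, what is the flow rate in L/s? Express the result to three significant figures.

Q ≈ 22.3 L/s

Swamee-Jain (Type II): Q = -0.965·√(gD⁵h_f/L)·ln[ε/(3.7D) + √(3.17ν²L/(gD³h_f))]
√(gD⁵h_f/L) = √(9.81·0.114⁵·36.0/1120) = 0.002464
ε/(3.7D) = 3.79×10^-6; √(3.17ν²L/(gD³h_f)) = 8.17×10^-5
Q = -0.965·0.002464·ln(8.551×10^-5) = 0.02227 m³/s
Check: V = 2.18 m/s, Re = 2.51×10^5, f = 0.01502, h_f = 35.8 m ≈ 36.0 m ✓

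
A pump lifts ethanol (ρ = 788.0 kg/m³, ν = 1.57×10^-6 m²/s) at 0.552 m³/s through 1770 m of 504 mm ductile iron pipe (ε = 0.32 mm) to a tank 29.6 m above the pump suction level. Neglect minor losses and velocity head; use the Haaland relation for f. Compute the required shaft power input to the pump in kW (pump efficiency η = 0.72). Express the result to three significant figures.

V = 4Q/(πD²) = 2.767 m/s; Re = 8.88×10^5; ε/D = 6.35×10^-4; f = 0.01808
h_f = f(L/D)V²/2g = 24.78 m
Total head H = z + h_f = 29.6 + 24.78 = 54.38 m
P_hyd = ρgQH = 788.0·9.81·0.552·54.38 = 232.0 kW
P_shaft = P_hyd/η = 232.0/0.72 = 322.3 kW

P_shaft ≈ 322 kW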